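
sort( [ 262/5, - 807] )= [-807,262/5] 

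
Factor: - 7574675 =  - 5^2*61^1* 4967^1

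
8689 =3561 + 5128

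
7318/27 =7318/27 =271.04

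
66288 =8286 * 8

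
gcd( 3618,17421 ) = 3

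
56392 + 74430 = 130822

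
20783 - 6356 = 14427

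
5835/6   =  1945/2  =  972.50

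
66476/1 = 66476 = 66476.00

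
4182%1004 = 166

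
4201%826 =71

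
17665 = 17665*1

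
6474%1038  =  246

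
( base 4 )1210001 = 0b1100100000001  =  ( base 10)6401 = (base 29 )7hl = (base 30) 73b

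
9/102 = 3/34 = 0.09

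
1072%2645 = 1072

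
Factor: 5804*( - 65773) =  - 381746492 = -2^2*17^1*53^1*73^1  *  1451^1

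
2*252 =504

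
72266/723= 72266/723=99.95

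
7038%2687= 1664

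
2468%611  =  24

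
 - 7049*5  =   - 35245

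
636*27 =17172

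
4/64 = 1/16 = 0.06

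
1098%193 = 133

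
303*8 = 2424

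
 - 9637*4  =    -  38548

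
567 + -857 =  - 290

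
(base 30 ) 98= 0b100010110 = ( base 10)278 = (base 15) 138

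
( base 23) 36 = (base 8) 113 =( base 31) 2D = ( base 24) 33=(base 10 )75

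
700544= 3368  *208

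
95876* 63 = 6040188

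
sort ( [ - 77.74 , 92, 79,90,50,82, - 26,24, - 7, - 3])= [ - 77.74, - 26, - 7, - 3,24,50, 79, 82, 90,92 ]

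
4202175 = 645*6515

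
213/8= 213/8 = 26.62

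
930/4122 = 155/687 = 0.23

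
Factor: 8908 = 2^2* 17^1*131^1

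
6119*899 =5500981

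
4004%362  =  22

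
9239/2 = 4619+1/2 = 4619.50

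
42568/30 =21284/15 = 1418.93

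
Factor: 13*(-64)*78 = - 64896 = - 2^7*3^1*13^2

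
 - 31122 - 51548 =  - 82670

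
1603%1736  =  1603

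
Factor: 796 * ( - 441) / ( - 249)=117012/83 = 2^2*3^1*7^2 * 83^(-1 )*199^1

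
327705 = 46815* 7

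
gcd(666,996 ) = 6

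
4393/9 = 4393/9 = 488.11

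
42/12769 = 42/12769 = 0.00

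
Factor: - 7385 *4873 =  - 35987105 = -5^1*7^1*11^1 * 211^1*443^1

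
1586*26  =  41236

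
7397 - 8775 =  - 1378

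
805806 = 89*9054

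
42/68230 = 21/34115 = 0.00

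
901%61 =47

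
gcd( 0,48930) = 48930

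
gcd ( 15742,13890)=926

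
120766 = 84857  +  35909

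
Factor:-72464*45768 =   -  2^7*3^1* 7^1*647^1*1907^1 = - 3316532352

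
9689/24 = 403 + 17/24 = 403.71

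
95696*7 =669872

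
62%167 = 62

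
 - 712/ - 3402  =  356/1701 = 0.21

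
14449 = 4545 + 9904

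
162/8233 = 162/8233 = 0.02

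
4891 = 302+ 4589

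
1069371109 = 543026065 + 526345044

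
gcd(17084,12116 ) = 4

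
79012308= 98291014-19278706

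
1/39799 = 1/39799 = 0.00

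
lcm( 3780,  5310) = 223020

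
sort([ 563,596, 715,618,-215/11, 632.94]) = [-215/11,563,596, 618,632.94,715]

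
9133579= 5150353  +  3983226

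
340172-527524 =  - 187352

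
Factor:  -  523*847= - 442981   =  - 7^1*11^2*523^1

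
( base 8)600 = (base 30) co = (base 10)384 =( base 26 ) ek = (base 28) DK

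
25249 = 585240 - 559991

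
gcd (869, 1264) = 79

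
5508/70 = 78 + 24/35=78.69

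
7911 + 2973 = 10884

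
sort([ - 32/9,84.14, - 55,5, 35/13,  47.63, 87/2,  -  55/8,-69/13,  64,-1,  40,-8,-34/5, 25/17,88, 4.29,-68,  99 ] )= [ - 68,-55  ,-8, - 55/8,-34/5,- 69/13, - 32/9,- 1,25/17, 35/13,4.29,5, 40, 87/2, 47.63, 64,  84.14, 88,99] 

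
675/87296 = 675/87296 =0.01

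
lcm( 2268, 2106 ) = 29484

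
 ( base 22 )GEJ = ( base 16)1F87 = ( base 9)12057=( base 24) E07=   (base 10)8071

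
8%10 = 8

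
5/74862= 5/74862 = 0.00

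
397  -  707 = -310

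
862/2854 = 431/1427 = 0.30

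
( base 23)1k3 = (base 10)992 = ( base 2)1111100000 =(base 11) 822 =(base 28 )17C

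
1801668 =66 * 27298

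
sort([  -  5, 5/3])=[ - 5, 5/3 ]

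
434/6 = 217/3 = 72.33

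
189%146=43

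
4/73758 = 2/36879 = 0.00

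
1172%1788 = 1172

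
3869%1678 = 513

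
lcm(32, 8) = 32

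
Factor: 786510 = 2^1*3^4*5^1*971^1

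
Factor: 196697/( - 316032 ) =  -239/384 = - 2^(  -  7)*3^( - 1)*239^1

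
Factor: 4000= 2^5 * 5^3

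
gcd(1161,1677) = 129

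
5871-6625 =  - 754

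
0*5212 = 0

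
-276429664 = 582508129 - 858937793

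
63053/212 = 297 + 89/212 = 297.42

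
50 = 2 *25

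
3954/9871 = 3954/9871 = 0.40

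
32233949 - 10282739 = 21951210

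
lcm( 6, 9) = 18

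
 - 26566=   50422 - 76988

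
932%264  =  140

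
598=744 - 146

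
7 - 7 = 0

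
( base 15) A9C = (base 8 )4535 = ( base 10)2397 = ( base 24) 43l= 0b100101011101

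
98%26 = 20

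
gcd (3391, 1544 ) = 1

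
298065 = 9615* 31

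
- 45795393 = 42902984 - 88698377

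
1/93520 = 1/93520 = 0.00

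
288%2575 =288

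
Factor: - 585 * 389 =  - 227565= - 3^2*5^1 * 13^1*389^1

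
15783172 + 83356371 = 99139543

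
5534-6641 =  - 1107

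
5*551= 2755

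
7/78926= 7/78926 = 0.00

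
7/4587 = 7/4587 =0.00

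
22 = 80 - 58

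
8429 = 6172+2257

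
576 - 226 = 350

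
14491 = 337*43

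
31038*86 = 2669268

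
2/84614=1/42307 = 0.00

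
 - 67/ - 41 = 1 +26/41  =  1.63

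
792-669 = 123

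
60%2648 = 60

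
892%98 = 10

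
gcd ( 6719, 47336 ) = 1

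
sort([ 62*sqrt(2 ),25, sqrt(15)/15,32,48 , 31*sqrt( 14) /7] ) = [ sqrt ( 15 )/15, 31 *sqrt( 14 )/7,  25, 32,  48, 62*sqrt( 2 ) ] 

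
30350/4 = 15175/2=7587.50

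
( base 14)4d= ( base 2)1000101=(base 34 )21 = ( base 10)69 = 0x45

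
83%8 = 3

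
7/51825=7/51825 = 0.00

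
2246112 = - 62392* ( - 36)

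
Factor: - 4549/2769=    - 3^( - 1)*13^( - 1)*71^( - 1) * 4549^1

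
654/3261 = 218/1087 = 0.20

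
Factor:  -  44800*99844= - 4473011200 = - 2^10*5^2*7^1 *109^1*229^1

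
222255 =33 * 6735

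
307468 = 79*3892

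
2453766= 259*9474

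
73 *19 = 1387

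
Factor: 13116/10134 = 2186/1689=2^1*3^(-1 )*563^ (-1)*1093^1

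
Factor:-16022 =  -2^1*8011^1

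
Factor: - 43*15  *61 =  - 39345 =- 3^1 * 5^1*43^1  *61^1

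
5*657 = 3285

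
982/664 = 1 + 159/332 = 1.48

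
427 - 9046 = -8619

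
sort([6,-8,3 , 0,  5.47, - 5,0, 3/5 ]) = [  -  8, -5 , 0,0, 3/5 , 3 , 5.47,6]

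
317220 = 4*79305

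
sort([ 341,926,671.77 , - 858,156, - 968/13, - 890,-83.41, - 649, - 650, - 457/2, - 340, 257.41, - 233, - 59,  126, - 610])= [ - 890, - 858, - 650, - 649, - 610, - 340,  -  233, - 457/2,- 83.41, - 968/13, - 59, 126, 156,257.41,341 , 671.77,926 ]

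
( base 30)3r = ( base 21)5C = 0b1110101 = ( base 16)75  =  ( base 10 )117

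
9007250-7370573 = 1636677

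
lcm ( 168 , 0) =0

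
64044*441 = 28243404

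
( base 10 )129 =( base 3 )11210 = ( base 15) 89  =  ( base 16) 81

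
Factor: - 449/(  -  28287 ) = 3^ (- 2 )*7^( - 1) = 1/63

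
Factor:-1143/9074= - 2^( - 1)*3^2*13^ ( - 1 )*127^1*349^(  -  1 )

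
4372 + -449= 3923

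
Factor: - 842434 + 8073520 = 2^1*3^3*17^1*7877^1 = 7231086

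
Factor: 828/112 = 207/28 = 2^ ( - 2 ) * 3^2* 7^ ( - 1 )*23^1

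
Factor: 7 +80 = 3^1*29^1 = 87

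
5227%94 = 57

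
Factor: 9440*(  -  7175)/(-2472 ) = 8466500/309 = 2^2*3^( -1 )*5^3*7^1*41^1*59^1*103^( - 1) 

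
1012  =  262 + 750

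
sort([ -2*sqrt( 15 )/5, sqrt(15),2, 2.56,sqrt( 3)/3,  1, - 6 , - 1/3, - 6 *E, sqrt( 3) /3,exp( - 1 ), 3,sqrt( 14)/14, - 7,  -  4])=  [ - 6 * E, - 7, - 6,-4, - 2*sqrt( 15)/5, - 1/3,sqrt(14 ) /14,exp( - 1), sqrt(3)/3,sqrt(3 )/3,  1,2,  2.56,3,  sqrt ( 15 )]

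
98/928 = 49/464 = 0.11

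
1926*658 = 1267308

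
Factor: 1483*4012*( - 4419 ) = -26292148524= - 2^2 * 3^2* 17^1* 59^1 *491^1*1483^1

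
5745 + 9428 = 15173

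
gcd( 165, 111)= 3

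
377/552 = 377/552 = 0.68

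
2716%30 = 16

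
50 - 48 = 2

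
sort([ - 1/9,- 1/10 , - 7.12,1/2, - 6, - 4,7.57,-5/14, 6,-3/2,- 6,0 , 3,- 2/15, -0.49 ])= [  -  7.12,-6, - 6 , - 4,-3/2, -0.49, - 5/14, - 2/15, - 1/9, - 1/10,0, 1/2,3,6, 7.57]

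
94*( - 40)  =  -3760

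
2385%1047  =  291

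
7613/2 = 3806 + 1/2 = 3806.50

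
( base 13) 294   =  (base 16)1cb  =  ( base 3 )122000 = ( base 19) 153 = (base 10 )459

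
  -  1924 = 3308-5232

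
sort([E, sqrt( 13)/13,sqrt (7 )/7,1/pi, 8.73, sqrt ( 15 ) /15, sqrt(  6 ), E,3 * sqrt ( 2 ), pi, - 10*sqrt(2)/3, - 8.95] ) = [ - 8.95, - 10*sqrt( 2) /3, sqrt (15 )/15,sqrt ( 13 )/13, 1/pi, sqrt(7)/7, sqrt( 6 ), E,E , pi,  3 *sqrt( 2 ), 8.73 ] 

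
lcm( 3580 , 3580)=3580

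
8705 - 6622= 2083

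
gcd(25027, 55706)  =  1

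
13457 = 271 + 13186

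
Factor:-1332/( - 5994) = 2/9 = 2^1*3^(- 2) 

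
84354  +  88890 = 173244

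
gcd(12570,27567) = 3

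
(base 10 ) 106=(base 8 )152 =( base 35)31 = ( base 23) 4E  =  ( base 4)1222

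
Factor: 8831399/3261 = 3^( - 1)*29^1*233^1*1087^( - 1)*1307^1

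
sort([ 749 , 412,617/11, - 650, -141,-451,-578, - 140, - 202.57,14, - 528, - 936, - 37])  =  [- 936, - 650, -578, -528,-451,  -  202.57, -141, - 140, - 37,14,  617/11, 412,749] 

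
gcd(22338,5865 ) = 51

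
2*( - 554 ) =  - 1108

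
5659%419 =212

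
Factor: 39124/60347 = 2^2*7^(-1 )* 37^(  -  1)*233^( - 1)*9781^1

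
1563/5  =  312 + 3/5 = 312.60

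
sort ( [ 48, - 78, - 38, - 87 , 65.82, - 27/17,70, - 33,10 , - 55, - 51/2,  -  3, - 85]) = [ - 87, - 85,  -  78,  -  55, - 38 , - 33 , - 51/2, - 3, - 27/17,  10,48,65.82, 70 ] 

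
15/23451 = 5/7817 = 0.00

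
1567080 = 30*52236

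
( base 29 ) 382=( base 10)2757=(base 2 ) 101011000101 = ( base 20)6hh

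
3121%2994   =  127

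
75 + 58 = 133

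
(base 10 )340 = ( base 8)524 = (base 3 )110121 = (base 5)2330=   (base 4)11110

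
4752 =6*792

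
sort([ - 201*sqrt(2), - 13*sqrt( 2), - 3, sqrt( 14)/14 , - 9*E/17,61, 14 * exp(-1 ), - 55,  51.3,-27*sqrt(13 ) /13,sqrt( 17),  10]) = [ - 201 * sqrt (2), - 55, - 13*sqrt (2),-27*sqrt ( 13)/13, - 3, - 9*E/17,  sqrt (14)/14,sqrt (17 ) , 14 * exp(-1),10,51.3,61]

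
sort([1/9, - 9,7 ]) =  [ - 9,  1/9,7 ] 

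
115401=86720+28681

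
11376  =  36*316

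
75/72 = 1 + 1/24 = 1.04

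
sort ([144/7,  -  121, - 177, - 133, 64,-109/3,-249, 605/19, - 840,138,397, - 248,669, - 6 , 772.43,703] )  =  [ - 840,  -  249, - 248,-177, - 133, - 121, - 109/3, - 6,144/7, 605/19, 64 , 138 , 397, 669 , 703, 772.43 ]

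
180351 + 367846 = 548197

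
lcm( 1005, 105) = 7035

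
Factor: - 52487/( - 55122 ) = 2^( - 1)*3^( - 1 )*73^1*719^1 * 9187^( - 1 )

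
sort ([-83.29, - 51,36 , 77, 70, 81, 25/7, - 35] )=[ - 83.29, - 51, - 35, 25/7,  36, 70,77,  81 ] 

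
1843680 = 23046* 80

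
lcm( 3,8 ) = 24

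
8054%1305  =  224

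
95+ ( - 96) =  - 1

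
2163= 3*721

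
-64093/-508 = 64093/508 = 126.17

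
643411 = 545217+98194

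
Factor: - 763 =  - 7^1*109^1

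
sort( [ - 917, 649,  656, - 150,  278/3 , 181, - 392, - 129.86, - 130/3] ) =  [ - 917  , - 392, - 150, - 129.86, - 130/3,  278/3,  181 , 649, 656]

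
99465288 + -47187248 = 52278040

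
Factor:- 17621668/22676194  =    -  8810834/11338097 = - 2^1*1783^ ( - 1 )*6359^( - 1 ) * 4405417^1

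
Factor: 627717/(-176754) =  - 2351/662 = -2^( - 1 )*331^( - 1 )* 2351^1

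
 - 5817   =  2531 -8348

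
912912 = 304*3003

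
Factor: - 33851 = -33851^1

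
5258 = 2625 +2633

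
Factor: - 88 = - 2^3*11^1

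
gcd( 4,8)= 4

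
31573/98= 322+17/98 = 322.17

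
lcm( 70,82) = 2870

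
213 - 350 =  - 137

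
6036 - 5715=321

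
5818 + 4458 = 10276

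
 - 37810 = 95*( - 398)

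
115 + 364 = 479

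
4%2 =0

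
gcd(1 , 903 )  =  1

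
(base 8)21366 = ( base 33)877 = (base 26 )D66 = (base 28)bbi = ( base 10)8950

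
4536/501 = 1512/167 = 9.05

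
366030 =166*2205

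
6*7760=46560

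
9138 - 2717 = 6421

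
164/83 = 1+ 81/83 = 1.98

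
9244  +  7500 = 16744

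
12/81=4/27 = 0.15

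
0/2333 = 0 = 0.00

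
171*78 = 13338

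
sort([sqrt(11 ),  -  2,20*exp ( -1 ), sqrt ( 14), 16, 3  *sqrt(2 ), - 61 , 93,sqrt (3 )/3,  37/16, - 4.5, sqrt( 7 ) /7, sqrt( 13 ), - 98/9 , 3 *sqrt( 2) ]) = [ - 61,  -  98/9, - 4.5 ,-2, sqrt(7)/7, sqrt( 3 ) /3, 37/16,sqrt( 11), sqrt(13), sqrt(14 ),3*sqrt(2),3*sqrt ( 2 ), 20 * exp(  -  1),16, 93 ]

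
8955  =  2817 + 6138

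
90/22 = 45/11 = 4.09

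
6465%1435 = 725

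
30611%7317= 1343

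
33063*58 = 1917654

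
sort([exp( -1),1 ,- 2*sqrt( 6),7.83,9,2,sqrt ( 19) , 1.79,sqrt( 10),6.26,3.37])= [ - 2*sqrt(6),exp( - 1 ), 1,1.79, 2, sqrt( 10) , 3.37 , sqrt( 19) , 6.26, 7.83,  9] 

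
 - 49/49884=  - 1  +  49835/49884 =-0.00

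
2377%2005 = 372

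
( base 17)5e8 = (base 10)1691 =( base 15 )77b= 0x69B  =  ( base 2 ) 11010011011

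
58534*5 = 292670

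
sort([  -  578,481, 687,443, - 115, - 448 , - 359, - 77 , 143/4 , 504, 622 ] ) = [ - 578, - 448, - 359, - 115, - 77,143/4,  443,  481,504,622, 687] 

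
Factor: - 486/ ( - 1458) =3^( - 1) = 1/3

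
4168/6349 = 4168/6349=0.66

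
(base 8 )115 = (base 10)77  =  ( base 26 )2P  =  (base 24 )35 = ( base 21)3E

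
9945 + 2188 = 12133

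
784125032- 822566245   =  -38441213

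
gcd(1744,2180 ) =436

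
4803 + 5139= 9942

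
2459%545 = 279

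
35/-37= - 35/37 = - 0.95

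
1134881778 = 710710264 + 424171514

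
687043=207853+479190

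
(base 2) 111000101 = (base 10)453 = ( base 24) IL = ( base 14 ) 245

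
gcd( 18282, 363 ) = 33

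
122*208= 25376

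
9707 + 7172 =16879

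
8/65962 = 4/32981= 0.00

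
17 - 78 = -61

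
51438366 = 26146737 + 25291629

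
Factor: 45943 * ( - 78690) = -2^1*3^1*5^1*43^1 *61^1* 45943^1 = -3615254670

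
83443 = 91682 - 8239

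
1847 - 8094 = - 6247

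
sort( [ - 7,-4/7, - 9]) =[ - 9, - 7, -4/7]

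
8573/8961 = 8573/8961 = 0.96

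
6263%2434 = 1395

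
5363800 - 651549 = 4712251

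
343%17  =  3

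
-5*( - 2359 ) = 11795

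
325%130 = 65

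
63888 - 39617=24271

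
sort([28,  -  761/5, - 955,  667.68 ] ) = [ - 955, - 761/5,  28, 667.68 ]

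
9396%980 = 576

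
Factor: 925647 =3^1*239^1*1291^1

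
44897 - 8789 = 36108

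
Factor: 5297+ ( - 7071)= -1774 = - 2^1*887^1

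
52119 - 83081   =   - 30962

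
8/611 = 8/611 = 0.01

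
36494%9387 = 8333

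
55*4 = 220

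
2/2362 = 1/1181 = 0.00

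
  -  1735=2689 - 4424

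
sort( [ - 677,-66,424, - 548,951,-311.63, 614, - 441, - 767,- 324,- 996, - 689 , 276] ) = [ - 996, - 767,-689,  -  677, - 548, - 441,-324, - 311.63, - 66,276, 424, 614 , 951]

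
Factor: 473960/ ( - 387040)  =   - 289/236 = - 2^( - 2)*17^2*59^( - 1)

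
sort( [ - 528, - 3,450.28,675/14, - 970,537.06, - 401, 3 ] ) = [ - 970, - 528, - 401,  -  3,3,675/14, 450.28 , 537.06 ]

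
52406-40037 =12369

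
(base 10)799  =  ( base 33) O7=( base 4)30133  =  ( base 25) 16O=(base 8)1437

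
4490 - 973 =3517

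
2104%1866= 238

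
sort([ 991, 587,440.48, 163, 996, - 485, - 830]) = [ - 830,-485, 163, 440.48,587,  991, 996]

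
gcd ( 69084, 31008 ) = 228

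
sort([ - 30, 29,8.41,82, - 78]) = [ - 78, - 30,8.41,29,82]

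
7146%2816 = 1514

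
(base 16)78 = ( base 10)120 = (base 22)5a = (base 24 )50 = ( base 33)3l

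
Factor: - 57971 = -29^1 * 1999^1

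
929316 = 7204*129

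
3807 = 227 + 3580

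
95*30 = 2850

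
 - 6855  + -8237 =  - 15092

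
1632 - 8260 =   -  6628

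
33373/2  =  33373/2 = 16686.50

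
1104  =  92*12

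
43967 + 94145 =138112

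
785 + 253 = 1038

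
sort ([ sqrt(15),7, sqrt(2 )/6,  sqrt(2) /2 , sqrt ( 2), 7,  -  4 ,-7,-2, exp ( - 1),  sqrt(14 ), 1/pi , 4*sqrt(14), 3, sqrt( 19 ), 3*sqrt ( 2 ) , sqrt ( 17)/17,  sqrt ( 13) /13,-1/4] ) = [ - 7, - 4, - 2, - 1/4,sqrt(2) /6,sqrt(17)/17, sqrt(13)/13 , 1/pi , exp (-1), sqrt( 2)/2,  sqrt( 2), 3, sqrt ( 14),sqrt (15), 3 * sqrt( 2 ), sqrt(19),  7,7, 4*sqrt( 14)]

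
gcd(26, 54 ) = 2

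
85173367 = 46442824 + 38730543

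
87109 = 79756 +7353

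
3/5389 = 3/5389 = 0.00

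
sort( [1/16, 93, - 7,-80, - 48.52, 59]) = [ - 80, - 48.52, - 7, 1/16,59, 93] 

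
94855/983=94855/983 = 96.50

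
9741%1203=117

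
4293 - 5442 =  - 1149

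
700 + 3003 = 3703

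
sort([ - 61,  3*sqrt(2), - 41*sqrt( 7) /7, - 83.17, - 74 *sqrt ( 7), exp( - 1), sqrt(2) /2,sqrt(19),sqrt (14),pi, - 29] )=[-74  *  sqrt (7 ), -83.17, - 61, - 29, - 41*sqrt( 7 )/7, exp( - 1 ) , sqrt( 2)/2,pi, sqrt (14), 3*sqrt( 2 ), sqrt (19) ] 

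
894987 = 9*99443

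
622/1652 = 311/826 =0.38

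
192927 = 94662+98265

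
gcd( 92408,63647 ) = 1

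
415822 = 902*461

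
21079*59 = 1243661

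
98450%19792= 19282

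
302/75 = 4 + 2/75=4.03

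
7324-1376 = 5948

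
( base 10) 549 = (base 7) 1413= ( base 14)2b3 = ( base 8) 1045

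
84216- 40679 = 43537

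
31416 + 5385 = 36801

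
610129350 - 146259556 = 463869794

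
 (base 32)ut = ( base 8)1735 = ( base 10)989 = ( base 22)20l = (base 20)299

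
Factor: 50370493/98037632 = 2^(  -  7)*7^(  -  4 )*11^( - 1 )*29^( - 1 ) * 149^1*311^1 * 1087^1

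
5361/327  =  16 + 43/109 = 16.39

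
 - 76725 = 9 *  (-8525 ) 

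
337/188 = 1+149/188=   1.79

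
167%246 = 167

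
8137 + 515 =8652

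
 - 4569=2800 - 7369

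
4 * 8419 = 33676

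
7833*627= 4911291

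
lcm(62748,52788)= 3325644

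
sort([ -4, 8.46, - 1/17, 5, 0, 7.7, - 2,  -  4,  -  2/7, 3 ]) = [ - 4,-4,-2,-2/7, -1/17,  0, 3,5,7.7, 8.46]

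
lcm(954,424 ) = 3816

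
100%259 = 100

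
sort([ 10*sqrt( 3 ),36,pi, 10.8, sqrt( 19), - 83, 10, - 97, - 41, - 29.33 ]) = [ - 97, - 83, - 41, - 29.33, pi,sqrt( 19 ),10,10.8, 10*sqrt( 3 ), 36]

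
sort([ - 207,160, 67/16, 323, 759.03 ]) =[  -  207, 67/16,160,323,759.03 ]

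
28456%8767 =2155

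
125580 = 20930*6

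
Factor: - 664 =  - 2^3 * 83^1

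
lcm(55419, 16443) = 1496313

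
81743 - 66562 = 15181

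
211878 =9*23542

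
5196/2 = 2598=2598.00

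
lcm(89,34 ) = 3026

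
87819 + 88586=176405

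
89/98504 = 89/98504 = 0.00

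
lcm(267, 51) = 4539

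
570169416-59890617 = 510278799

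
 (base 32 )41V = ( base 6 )31131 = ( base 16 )103f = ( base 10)4159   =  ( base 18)CF1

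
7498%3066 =1366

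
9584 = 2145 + 7439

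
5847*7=40929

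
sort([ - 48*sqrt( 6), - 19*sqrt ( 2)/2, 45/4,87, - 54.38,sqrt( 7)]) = [ - 48 * sqrt( 6) , - 54.38, - 19 * sqrt ( 2) /2,sqrt( 7), 45/4 , 87]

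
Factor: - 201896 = -2^3*25237^1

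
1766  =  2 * 883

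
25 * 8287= 207175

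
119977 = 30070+89907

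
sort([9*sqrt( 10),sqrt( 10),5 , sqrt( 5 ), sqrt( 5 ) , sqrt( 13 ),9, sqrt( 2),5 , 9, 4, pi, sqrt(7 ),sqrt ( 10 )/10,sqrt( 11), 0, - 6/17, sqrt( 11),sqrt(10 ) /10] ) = [ -6/17,  0, sqrt( 10 ) /10 , sqrt(10 ) /10, sqrt( 2),  sqrt( 5), sqrt( 5), sqrt( 7),pi,sqrt(10),sqrt( 11),sqrt(11 ), sqrt( 13 ), 4  ,  5,5 , 9,  9, 9*sqrt ( 10)]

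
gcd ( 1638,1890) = 126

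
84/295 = 84/295 = 0.28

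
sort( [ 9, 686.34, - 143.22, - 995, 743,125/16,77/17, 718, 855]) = [ - 995,-143.22, 77/17, 125/16,  9, 686.34,718,743,855]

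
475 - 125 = 350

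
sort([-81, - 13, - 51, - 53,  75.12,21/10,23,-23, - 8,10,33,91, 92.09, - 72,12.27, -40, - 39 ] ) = [-81,- 72, -53, - 51,-40,-39, - 23, - 13,  -  8,21/10,10,12.27,  23,33,75.12,91,92.09]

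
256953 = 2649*97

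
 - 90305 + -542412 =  - 632717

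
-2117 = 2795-4912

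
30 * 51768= 1553040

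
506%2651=506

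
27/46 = 27/46 = 0.59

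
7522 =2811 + 4711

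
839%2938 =839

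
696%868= 696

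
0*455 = 0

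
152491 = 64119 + 88372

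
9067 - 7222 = 1845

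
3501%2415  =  1086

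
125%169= 125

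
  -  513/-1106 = 513/1106 = 0.46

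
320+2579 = 2899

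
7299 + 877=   8176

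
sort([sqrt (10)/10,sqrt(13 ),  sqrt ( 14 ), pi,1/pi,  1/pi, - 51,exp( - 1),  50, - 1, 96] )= [ - 51,-1 , sqrt( 10) /10, 1/pi , 1/pi  ,  exp( - 1),pi, sqrt( 13),  sqrt( 14),  50, 96]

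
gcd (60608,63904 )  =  32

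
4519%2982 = 1537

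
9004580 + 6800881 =15805461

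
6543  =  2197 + 4346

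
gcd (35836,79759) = 1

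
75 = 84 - 9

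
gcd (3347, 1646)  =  1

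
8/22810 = 4/11405 =0.00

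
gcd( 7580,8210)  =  10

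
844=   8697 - 7853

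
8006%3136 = 1734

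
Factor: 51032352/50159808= 2^( - 1) * 3^(-1 )*7^1 *75941^1*87083^( - 1 ) = 531587/522498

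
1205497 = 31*38887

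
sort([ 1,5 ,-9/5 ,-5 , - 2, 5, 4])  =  [ - 5,-2, - 9/5,1,  4,5, 5] 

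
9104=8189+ 915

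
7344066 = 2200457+5143609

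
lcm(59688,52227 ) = 417816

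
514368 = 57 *9024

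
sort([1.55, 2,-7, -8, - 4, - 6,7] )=[-8,-7,-6 , - 4,1.55, 2,7] 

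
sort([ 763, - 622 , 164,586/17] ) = [ - 622, 586/17,164, 763 ]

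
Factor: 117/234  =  1/2 = 2^( - 1) 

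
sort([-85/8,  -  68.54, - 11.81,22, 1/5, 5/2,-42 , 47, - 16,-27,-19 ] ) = [ - 68.54,-42, - 27, - 19,-16, - 11.81, - 85/8,  1/5,5/2, 22, 47 ] 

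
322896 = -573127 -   -  896023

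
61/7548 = 61/7548 = 0.01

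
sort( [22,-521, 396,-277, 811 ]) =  [  -  521,  -  277,22, 396,811]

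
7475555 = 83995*89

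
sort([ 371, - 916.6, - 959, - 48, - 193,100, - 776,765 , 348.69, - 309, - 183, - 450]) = [ - 959, - 916.6 , - 776, - 450, - 309, - 193,- 183,-48,100, 348.69,371, 765 ]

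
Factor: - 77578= - 2^1* 79^1 * 491^1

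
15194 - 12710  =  2484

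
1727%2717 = 1727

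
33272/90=369 + 31/45 = 369.69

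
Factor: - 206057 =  - 17^2 * 23^1*31^1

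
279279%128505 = 22269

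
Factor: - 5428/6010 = - 2^1*5^( - 1 )*23^1*59^1*601^(-1) = - 2714/3005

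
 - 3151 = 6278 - 9429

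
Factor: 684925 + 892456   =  1577381 = 13^1*67^1*1811^1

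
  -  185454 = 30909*( - 6) 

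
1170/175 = 6 +24/35  =  6.69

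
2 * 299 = 598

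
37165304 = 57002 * 652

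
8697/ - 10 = - 8697/10 = -869.70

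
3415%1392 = 631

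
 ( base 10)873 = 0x369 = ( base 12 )609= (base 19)27I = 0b1101101001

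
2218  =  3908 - 1690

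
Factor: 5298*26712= 141520176=2^4 * 3^3*7^1*53^1*883^1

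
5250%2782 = 2468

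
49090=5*9818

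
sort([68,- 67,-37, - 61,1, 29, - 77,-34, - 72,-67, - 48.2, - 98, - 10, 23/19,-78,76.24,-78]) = [ - 98,-78, - 78,-77,-72, - 67, - 67, - 61, - 48.2, - 37, - 34 ,-10,1, 23/19, 29,68,76.24] 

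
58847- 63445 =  -4598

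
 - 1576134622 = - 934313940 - 641820682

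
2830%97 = 17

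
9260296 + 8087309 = 17347605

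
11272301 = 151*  74651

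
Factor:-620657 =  - 620657^1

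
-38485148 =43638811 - 82123959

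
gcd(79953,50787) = 3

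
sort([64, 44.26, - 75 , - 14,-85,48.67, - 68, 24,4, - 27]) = [ - 85, - 75,  -  68, - 27, - 14, 4,24, 44.26,48.67, 64]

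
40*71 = 2840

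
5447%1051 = 192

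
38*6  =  228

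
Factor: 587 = 587^1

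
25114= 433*58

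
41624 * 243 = 10114632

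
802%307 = 188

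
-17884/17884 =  - 1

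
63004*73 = 4599292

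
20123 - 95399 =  - 75276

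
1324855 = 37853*35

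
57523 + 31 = 57554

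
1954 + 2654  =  4608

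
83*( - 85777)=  - 7119491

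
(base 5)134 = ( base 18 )28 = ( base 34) 1A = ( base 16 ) 2c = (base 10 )44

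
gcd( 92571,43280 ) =1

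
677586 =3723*182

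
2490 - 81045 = -78555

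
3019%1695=1324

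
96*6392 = 613632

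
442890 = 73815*6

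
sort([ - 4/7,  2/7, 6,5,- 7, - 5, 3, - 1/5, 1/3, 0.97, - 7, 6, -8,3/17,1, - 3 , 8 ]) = [-8, - 7, - 7, - 5, - 3, - 4/7,-1/5, 3/17, 2/7,  1/3, 0.97, 1, 3, 5, 6, 6,  8 ]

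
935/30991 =55/1823 =0.03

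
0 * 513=0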